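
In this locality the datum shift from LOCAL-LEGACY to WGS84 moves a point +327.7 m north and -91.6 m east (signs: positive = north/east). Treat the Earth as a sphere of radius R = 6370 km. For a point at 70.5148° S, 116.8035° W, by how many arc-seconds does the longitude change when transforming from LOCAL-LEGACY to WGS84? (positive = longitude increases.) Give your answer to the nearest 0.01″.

Δλ = -8.89″

At latitude -70.5148°, cos φ = 0.333563.
One radian of longitude at latitude φ spans R cos φ, so Δλ = ΔE / (R cos φ) = -91.6 / (6370000 × 0.333563) = -4.3110e-05 rad = -8.892″.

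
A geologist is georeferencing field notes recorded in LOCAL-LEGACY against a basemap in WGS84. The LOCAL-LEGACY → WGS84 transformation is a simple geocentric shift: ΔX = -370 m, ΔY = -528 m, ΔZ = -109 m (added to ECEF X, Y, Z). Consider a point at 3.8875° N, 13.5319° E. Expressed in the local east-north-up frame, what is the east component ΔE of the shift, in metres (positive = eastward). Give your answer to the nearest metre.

The local east axis at (φ, λ) is (−sin λ, cos λ, 0), so ΔE = −sin(13.5319°)·(-370) + cos(13.5319°)·(-528) = -426.77 m.

ΔE = -427 m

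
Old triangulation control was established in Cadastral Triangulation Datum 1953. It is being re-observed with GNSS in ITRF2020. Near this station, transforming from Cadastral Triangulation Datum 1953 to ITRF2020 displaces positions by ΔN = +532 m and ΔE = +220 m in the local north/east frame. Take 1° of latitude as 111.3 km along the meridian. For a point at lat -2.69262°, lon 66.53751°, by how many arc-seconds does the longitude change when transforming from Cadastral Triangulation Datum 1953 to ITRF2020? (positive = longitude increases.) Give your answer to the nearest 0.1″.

Δλ = 7.1″

At latitude -2.69262°, cos φ = 0.998896.
1° of longitude at this latitude = 111.3 × cos φ = 111.18 km, so Δλ = 220.0 / 111177.1 = 0.0019788° = 7.124″.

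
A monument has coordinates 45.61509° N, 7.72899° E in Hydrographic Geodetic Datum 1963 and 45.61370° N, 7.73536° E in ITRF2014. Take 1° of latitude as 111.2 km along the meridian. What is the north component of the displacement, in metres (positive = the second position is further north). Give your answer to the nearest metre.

Δφ = 45.61370° − 45.61509° = -0.00139°; Δλ = 7.73536° − 7.72899° = +0.00637°.
ΔN = Δφ × 111200 = -154.6 m; ΔE = Δλ × 111200 × cos(45.61509°) = +0.00637 × 111200 × 0.699475 = 495.5 m.

ΔN = -155 m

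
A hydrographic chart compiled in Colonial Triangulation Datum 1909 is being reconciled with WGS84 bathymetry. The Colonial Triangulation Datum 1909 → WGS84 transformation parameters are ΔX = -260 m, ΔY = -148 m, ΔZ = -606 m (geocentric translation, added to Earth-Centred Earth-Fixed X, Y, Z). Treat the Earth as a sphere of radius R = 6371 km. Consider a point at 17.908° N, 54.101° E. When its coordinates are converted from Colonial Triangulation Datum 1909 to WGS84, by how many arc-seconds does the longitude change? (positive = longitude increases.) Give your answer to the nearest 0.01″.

Δλ = 4.21″

sin φ = 0.307489, cos φ = 0.951551, sin λ = 0.810052, cos λ = 0.586358.
East component: ΔE = −sin λ·ΔX + cos λ·ΔY = −(0.810052)(-260) + (0.586358)(-148) = 123.83 m.
1° of latitude spans πR/180 = 111195 m; at latitude φ, 1° of longitude spans that × cos φ = 105807.7 m, so Δλ = 123.83 / 105807.7 × 3600 = 4.213″.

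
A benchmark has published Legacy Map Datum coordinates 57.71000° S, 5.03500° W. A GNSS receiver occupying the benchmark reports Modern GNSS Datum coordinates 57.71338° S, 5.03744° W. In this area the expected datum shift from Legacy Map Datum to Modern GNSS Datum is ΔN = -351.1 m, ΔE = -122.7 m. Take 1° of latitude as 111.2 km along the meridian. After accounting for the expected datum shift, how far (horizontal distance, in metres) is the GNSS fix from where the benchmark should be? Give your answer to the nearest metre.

33 m

Observed coordinate differences: Δφ = -0.00338°, Δλ = -0.00244°.
Converting to metres (1° lat = 111200 m, cos φ = 0.534205): observed ΔN = -375.9 m, observed ΔE = -144.9 m.
Subtracting the expected shift leaves a residual of -375.9 − (-351.1) = -24.8 m north and -144.9 − (-122.7) = -22.2 m east.
Residual distance = √((-24.8)² + (-22.2)²) = 33.3 m.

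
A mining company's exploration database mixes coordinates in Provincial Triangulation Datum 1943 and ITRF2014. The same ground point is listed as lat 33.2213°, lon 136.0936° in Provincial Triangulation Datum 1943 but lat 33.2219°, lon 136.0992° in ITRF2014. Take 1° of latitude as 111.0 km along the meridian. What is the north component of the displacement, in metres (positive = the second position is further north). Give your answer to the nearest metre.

Δφ = 33.2219° − 33.2213° = +0.0006°; Δλ = 136.0992° − 136.0936° = +0.0056°.
ΔN = Δφ × 111000 = 66.6 m; ΔE = Δλ × 111000 × cos(33.2213°) = +0.0056 × 111000 × 0.836561 = 520.0 m.

ΔN = 67 m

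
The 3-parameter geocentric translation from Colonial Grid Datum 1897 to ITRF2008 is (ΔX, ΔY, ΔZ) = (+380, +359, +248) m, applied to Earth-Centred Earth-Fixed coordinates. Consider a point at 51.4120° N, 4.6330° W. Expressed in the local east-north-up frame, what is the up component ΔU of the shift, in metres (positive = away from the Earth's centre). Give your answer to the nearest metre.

At φ = 51.4120°, λ = -4.6330°: sin φ = 0.781651, cos φ = 0.623716, sin λ = -0.080773, cos λ = 0.996733.
ΔU = cos φ cos λ·ΔX + cos φ sin λ·ΔY + sin φ·ΔZ = (0.623716)(0.996733)(380) + (0.623716)(-0.080773)(359) + (0.781651)(248) = 412.00 m.

ΔU = 412 m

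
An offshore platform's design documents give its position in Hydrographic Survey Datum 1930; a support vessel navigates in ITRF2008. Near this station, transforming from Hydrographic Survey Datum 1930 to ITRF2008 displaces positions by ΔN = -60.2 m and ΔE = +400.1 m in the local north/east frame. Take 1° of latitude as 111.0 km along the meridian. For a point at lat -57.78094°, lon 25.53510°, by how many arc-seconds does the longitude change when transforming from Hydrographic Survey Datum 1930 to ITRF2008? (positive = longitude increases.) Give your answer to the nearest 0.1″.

Δλ = 24.3″

At latitude -57.78094°, cos φ = 0.533158.
1° of longitude at this latitude = 111.0 × cos φ = 59.18 km, so Δλ = 400.1 / 59180.5 = 0.0067607° = 24.338″.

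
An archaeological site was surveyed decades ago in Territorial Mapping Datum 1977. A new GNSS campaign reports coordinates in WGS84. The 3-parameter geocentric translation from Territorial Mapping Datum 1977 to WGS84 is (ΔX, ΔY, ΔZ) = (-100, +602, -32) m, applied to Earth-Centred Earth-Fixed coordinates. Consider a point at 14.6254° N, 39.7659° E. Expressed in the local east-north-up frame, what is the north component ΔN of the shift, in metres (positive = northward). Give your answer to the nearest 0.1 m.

At φ = 14.6254°, λ = 39.7659°: sin φ = 0.252498, cos φ = 0.967597, sin λ = 0.639652, cos λ = 0.768664.
ΔN = −sin φ cos λ·ΔX − sin φ sin λ·ΔY + cos φ·ΔZ = −(0.252498)(0.768664)(-100) − (0.252498)(0.639652)(602) + (0.967597)(-32) = -108.78 m.

ΔN = -108.8 m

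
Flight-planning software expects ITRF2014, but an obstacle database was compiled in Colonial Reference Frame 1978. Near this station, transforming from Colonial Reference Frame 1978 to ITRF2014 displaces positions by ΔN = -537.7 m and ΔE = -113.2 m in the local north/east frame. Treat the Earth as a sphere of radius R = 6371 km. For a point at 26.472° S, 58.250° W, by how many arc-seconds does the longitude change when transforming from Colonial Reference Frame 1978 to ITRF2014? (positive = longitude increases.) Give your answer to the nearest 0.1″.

At latitude -26.472°, cos φ = 0.895152.
One radian of longitude at latitude φ spans R cos φ, so Δλ = ΔE / (R cos φ) = -113.2 / (6371000 × 0.895152) = -1.9849e-05 rad = -4.094″.

Δλ = -4.1″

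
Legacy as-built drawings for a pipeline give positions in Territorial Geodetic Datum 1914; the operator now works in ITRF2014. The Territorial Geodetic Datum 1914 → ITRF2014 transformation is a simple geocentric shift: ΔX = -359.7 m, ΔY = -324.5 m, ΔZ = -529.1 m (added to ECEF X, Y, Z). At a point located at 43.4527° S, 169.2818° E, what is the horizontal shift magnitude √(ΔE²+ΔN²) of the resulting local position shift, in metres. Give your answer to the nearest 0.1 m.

At φ = -43.4527°, λ = 169.2818°: sin φ = -0.687756, cos φ = 0.725942, sin λ = 0.185979, cos λ = -0.982554.
ΔE = −sin λ·ΔX + cos λ·ΔY = −(0.185979)·(-359.7) + (-0.982554)·(-324.5) = 385.74 m.
ΔN = −sin φ cos λ·ΔX − sin φ sin λ·ΔY + cos φ·ΔZ = −(-0.687756)(-0.982554)(-359.7) − (-0.687756)(0.185979)(-324.5) + (0.725942)(-529.1) = -182.53 m.
Horizontal magnitude = √(ΔE² + ΔN²) = √(385.74² + (-182.53)²) = 426.74 m.

426.7 m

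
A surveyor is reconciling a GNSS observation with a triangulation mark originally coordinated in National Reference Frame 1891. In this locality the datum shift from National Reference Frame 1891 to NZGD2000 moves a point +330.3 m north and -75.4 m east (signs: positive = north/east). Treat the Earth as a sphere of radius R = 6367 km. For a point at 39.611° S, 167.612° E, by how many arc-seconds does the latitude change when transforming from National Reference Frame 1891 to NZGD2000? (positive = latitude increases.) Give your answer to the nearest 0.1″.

Δφ = 10.7″

On a sphere of radius R, 1 rad of latitude = R, so Δφ = ΔN / R = 330.3 / 6367000 = 5.1877e-05 rad = 10.700″.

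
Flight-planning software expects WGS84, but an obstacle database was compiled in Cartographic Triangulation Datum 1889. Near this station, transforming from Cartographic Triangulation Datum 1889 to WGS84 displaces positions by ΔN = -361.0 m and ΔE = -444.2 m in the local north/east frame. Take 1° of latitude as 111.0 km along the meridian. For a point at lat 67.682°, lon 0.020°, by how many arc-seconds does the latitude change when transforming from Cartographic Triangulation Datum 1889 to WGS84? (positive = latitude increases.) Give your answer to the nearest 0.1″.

Δφ = -11.7″

1° of latitude = 111.0 km, so Δφ = -361.0 / 111000 = -0.0032523° = -11.708″.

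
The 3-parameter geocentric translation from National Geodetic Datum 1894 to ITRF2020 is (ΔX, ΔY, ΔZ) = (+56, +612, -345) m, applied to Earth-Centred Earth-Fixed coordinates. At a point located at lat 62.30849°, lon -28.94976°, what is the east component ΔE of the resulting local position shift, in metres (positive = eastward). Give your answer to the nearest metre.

The local east axis at (φ, λ) is (−sin λ, cos λ, 0), so ΔE = −sin(-28.94976°)·56 + cos(-28.94976°)·612 = 562.63 m.

ΔE = 563 m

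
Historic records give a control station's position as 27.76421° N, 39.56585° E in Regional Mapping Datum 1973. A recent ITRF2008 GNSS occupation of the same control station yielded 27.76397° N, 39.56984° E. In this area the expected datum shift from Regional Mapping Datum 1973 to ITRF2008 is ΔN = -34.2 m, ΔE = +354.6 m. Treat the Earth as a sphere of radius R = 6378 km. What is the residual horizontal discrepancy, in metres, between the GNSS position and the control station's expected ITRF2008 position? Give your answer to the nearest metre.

39 m

Observed coordinate differences: Δφ = -0.00024°, Δλ = +0.00399°.
Converting to metres (1° lat = 111317 m, cos φ = 0.884872): observed ΔN = -26.7 m, observed ΔE = 393.0 m.
Subtracting the expected shift leaves a residual of -26.7 − (-34.2) = 7.5 m north and 393.0 − (354.6) = 38.4 m east.
Residual distance = √(7.5² + 38.4²) = 39.1 m.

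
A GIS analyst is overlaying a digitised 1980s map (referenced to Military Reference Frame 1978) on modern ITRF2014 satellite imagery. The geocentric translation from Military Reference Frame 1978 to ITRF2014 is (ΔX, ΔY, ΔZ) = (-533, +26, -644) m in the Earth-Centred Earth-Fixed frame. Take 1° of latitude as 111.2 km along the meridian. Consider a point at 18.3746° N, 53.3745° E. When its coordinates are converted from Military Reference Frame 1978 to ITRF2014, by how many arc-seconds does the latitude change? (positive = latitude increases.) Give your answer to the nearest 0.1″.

Δφ = -16.8″

sin φ = 0.315228, cos φ = 0.949016, sin λ = 0.802552, cos λ = 0.596582.
North component: ΔN = −sin φ cos λ·ΔX − sin φ sin λ·ΔY + cos φ·ΔZ = −(0.315228)(0.596582)(-533) − (0.315228)(0.802552)(26) + (0.949016)(-644) = -517.51 m.
1° of latitude spans 111200 m, so Δφ = -517.51 / 111200 × 3600 = -16.754″.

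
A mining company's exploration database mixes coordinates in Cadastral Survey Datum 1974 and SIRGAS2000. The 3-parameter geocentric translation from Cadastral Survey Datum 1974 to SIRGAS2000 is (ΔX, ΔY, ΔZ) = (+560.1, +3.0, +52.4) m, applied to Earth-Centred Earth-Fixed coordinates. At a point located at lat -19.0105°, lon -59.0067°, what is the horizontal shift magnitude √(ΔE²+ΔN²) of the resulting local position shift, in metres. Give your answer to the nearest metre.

The local east axis at (φ, λ) is (−sin λ, cos λ, 0), so ΔE = −sin(-59.0067°)·560.1 + cos(-59.0067°)·3.0 = 481.68 m.
The local north axis is (−sin φ cos λ, −sin φ sin λ, cos φ), giving ΔN = 93.949 − 0.838 + 49.542 = 142.65 m.
Horizontal magnitude = √(ΔE² + ΔN²) = √(481.68² + 142.65²) = 502.36 m.

502 m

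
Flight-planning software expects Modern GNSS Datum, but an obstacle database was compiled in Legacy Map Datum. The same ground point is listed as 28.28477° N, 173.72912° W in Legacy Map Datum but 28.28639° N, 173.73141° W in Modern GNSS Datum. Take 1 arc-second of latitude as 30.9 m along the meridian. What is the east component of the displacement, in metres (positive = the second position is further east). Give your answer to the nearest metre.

ΔE = -224 m

Δφ = 28.28639° − 28.28477° = +0.00162°; Δλ = -173.73141° − -173.72912° = -0.00229°.
1° of latitude = 3600 × 30.90 = 111240 m.
ΔN = Δφ × 111240 = 180.2 m; ΔE = Δλ × 111240 × cos(28.28477°) = -0.00229 × 111240 × 0.880603 = -224.3 m.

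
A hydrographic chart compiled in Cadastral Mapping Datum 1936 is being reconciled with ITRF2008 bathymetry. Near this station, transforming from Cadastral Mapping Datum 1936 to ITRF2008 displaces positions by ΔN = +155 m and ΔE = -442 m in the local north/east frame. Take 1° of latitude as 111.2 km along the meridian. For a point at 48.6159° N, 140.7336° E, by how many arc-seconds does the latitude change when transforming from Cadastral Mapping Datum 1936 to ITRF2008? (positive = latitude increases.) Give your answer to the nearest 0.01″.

Δφ = 5.02″

1° of latitude = 111.2 km, so Δφ = 155.0 / 111200 = 0.0013939° = 5.018″.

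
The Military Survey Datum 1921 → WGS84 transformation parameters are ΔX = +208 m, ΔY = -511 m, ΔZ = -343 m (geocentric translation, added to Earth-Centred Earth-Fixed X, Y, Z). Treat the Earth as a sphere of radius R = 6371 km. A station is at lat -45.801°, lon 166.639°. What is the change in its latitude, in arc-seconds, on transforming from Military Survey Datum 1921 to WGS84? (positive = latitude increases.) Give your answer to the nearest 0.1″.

Δφ = -15.2″

sin φ = -0.716923, cos φ = 0.697153, sin λ = 0.231086, cos λ = -0.972933.
North component: ΔN = −sin φ cos λ·ΔX − sin φ sin λ·ΔY + cos φ·ΔZ = −(-0.716923)(-0.972933)(208) − (-0.716923)(0.231086)(-511) + (0.697153)(-343) = -468.86 m.
1° of latitude spans πR/180 = 111195 m, so Δφ = -468.86 / 111195 × 3600 = -15.180″.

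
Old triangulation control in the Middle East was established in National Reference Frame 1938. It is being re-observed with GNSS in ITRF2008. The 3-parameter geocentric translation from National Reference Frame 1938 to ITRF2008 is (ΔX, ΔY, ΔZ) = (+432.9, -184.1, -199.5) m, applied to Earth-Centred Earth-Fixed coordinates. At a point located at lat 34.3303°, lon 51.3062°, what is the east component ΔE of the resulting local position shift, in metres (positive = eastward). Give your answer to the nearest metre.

ΔE = -453 m

At φ = 34.3303°, λ = 51.3062°: sin φ = 0.563963, cos φ = 0.825800, sin λ = 0.780498, cos λ = 0.625158.
ΔE = −sin λ·ΔX + cos λ·ΔY = −(0.780498)·(432.9) + (0.625158)·(-184.1) = -452.97 m.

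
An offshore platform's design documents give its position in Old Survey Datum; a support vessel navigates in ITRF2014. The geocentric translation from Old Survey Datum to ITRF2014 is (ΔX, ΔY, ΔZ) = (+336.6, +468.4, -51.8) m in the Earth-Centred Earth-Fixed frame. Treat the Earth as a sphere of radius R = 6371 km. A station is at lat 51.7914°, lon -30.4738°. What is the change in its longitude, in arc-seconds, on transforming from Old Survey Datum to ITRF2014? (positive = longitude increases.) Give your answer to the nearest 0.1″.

sin φ = 0.785764, cos φ = 0.618526, sin λ = -0.507144, cos λ = 0.861861.
East component: ΔE = −sin λ·ΔX + cos λ·ΔY = −(-0.507144)(336.6) + (0.861861)(468.4) = 574.40 m.
1° of latitude spans πR/180 = 111195 m; at latitude φ, 1° of longitude spans that × cos φ = 68777.0 m, so Δλ = 574.40 / 68777.0 × 3600 = 30.066″.

Δλ = 30.1″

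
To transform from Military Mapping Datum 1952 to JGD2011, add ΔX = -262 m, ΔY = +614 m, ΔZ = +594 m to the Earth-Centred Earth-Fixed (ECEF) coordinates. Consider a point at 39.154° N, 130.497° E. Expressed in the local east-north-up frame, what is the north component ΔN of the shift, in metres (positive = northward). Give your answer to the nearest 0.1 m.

ΔN = 58.4 m

At φ = 39.154°, λ = 130.497°: sin φ = 0.631407, cos φ = 0.775452, sin λ = 0.760440, cos λ = -0.649408.
ΔN = −sin φ cos λ·ΔX − sin φ sin λ·ΔY + cos φ·ΔZ = −(0.631407)(-0.649408)(-262) − (0.631407)(0.760440)(614) + (0.775452)(594) = 58.38 m.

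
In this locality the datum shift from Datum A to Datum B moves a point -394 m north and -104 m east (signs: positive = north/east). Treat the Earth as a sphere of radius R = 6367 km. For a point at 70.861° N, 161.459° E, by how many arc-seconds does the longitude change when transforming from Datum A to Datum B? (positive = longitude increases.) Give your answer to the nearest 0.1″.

Δλ = -10.3″

At latitude 70.861°, cos φ = 0.327861.
One radian of longitude at latitude φ spans R cos φ, so Δλ = ΔE / (R cos φ) = -104.0 / (6367000 × 0.327861) = -4.9821e-05 rad = -10.276″.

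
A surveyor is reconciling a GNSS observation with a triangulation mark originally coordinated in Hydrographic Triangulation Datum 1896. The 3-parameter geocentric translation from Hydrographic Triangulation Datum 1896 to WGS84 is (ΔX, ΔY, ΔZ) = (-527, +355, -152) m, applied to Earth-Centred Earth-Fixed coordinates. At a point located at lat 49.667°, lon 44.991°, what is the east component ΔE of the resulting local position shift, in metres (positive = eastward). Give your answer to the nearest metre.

ΔE = 624 m

At φ = 49.667°, λ = 44.991°: sin φ = 0.762296, cos φ = 0.647229, sin λ = 0.706996, cos λ = 0.707218.
ΔE = −sin λ·ΔX + cos λ·ΔY = −(0.706996)·(-527) + (0.707218)·(355) = 623.65 m.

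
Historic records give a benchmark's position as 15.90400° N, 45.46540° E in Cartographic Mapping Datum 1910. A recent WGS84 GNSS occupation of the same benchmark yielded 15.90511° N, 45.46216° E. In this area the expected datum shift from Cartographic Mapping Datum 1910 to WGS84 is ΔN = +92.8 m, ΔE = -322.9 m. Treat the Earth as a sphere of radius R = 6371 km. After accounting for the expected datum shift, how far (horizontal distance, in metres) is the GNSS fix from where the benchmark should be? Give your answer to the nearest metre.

Observed coordinate differences: Δφ = +0.00111°, Δλ = -0.00324°.
Converting to metres (1° lat = 111195 m, cos φ = 0.961722): observed ΔN = 123.4 m, observed ΔE = -346.5 m.
Subtracting the expected shift leaves a residual of 123.4 − (92.8) = 30.6 m north and -346.5 − (-322.9) = -23.6 m east.
Residual distance = √(30.6² + (-23.6)²) = 38.7 m.

39 m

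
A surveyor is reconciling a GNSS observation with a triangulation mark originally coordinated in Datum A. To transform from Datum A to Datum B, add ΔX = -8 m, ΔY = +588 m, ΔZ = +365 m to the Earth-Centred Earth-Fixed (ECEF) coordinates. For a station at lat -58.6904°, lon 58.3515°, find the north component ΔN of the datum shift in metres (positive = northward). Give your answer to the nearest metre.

ΔN = 614 m

At φ = -58.6904°, λ = 58.3515°: sin φ = -0.854372, cos φ = 0.519662, sin λ = 0.851283, cos λ = 0.524707.
ΔN = −sin φ cos λ·ΔX − sin φ sin λ·ΔY + cos φ·ΔZ = −(-0.854372)(0.524707)(-8) − (-0.854372)(0.851283)(588) + (0.519662)(365) = 613.75 m.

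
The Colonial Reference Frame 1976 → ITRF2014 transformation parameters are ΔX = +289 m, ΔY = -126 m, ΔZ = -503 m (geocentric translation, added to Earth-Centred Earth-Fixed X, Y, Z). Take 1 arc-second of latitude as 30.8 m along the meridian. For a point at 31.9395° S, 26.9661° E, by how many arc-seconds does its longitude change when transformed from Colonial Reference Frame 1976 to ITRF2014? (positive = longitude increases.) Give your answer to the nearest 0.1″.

sin φ = -0.529023, cos φ = 0.848607, sin λ = 0.453463, cos λ = 0.891275.
East component: ΔE = −sin λ·ΔX + cos λ·ΔY = −(0.453463)(289) + (0.891275)(-126) = -243.35 m.
1° of latitude spans 3600 × 30.80 = 110880 m; at latitude φ, 1° of longitude spans that × cos φ = 94093.6 m, so Δλ = -243.35 / 94093.6 × 3600 = -9.311″.

Δλ = -9.3″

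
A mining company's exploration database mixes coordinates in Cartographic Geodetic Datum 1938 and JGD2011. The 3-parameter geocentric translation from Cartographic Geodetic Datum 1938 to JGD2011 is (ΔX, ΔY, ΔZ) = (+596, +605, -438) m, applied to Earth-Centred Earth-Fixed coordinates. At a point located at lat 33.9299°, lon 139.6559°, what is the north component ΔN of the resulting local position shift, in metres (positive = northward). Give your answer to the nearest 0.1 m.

The local north axis is (−sin φ cos λ, −sin φ sin λ, cos φ), giving ΔN = 253.554 − 218.618 − 363.418 = -328.48 m.

ΔN = -328.5 m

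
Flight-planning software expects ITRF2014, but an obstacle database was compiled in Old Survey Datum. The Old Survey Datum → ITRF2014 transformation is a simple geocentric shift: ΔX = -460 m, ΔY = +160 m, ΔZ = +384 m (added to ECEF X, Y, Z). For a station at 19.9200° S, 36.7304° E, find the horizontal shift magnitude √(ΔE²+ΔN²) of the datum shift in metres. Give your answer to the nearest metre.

484 m

At φ = -19.9200°, λ = 36.7304°: sin φ = -0.340708, cos φ = 0.940169, sin λ = 0.598050, cos λ = 0.801458.
ΔE = −sin λ·ΔX + cos λ·ΔY = −(0.598050)·(-460) + (0.801458)·(160) = 403.34 m.
ΔN = −sin φ cos λ·ΔX − sin φ sin λ·ΔY + cos φ·ΔZ = −(-0.340708)(0.801458)(-460) − (-0.340708)(0.598050)(160) + (0.940169)(384) = 268.02 m.
Horizontal magnitude = √(ΔE² + ΔN²) = √(403.34² + 268.02²) = 484.27 m.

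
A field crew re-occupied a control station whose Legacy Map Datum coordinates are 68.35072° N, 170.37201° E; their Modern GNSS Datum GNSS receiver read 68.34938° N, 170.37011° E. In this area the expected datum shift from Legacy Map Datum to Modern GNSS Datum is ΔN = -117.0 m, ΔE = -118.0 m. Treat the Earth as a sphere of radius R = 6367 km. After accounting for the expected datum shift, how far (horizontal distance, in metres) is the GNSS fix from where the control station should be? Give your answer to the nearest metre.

Observed coordinate differences: Δφ = -0.00134°, Δλ = -0.00190°.
Converting to metres (1° lat = 111125 m, cos φ = 0.368924): observed ΔN = -148.9 m, observed ΔE = -77.9 m.
Subtracting the expected shift leaves a residual of -148.9 − (-117.0) = -31.9 m north and -77.9 − (-118.0) = 40.1 m east.
Residual distance = √((-31.9)² + 40.1²) = 51.3 m.

51 m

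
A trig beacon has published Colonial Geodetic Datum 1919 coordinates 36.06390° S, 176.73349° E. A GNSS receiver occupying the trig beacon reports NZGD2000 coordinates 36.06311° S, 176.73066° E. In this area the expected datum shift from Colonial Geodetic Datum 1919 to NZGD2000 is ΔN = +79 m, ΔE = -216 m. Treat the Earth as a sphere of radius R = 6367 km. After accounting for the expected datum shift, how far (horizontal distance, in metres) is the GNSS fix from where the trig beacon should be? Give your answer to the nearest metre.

39 m

Observed coordinate differences: Δφ = +0.00079°, Δλ = -0.00283°.
Converting to metres (1° lat = 111125 m, cos φ = 0.808361): observed ΔN = 87.8 m, observed ΔE = -254.2 m.
Subtracting the expected shift leaves a residual of 87.8 − (79) = 8.8 m north and -254.2 − (-216) = -38.2 m east.
Residual distance = √(8.8² + (-38.2)²) = 39.2 m.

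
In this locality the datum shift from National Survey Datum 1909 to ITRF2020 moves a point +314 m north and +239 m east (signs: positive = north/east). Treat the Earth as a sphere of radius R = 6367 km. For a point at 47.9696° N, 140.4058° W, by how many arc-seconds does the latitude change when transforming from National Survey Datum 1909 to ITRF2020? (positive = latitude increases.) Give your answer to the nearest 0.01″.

On a sphere of radius R, 1 rad of latitude = R, so Δφ = ΔN / R = 314.0 / 6367000 = 4.9317e-05 rad = 10.172″.

Δφ = 10.17″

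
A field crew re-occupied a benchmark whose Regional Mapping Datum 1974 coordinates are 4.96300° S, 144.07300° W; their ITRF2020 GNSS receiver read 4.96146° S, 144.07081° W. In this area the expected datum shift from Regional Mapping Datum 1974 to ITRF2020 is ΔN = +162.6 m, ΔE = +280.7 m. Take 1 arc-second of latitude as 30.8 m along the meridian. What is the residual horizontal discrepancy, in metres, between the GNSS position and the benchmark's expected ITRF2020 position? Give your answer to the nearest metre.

40 m

Observed coordinate differences: Δφ = +0.00154°, Δλ = +0.00219°.
Converting to metres (1° lat = 110880 m, cos φ = 0.996251): observed ΔN = 170.8 m, observed ΔE = 241.9 m.
Subtracting the expected shift leaves a residual of 170.8 − (162.6) = 8.2 m north and 241.9 − (280.7) = -38.8 m east.
Residual distance = √(8.2² + (-38.8)²) = 39.6 m.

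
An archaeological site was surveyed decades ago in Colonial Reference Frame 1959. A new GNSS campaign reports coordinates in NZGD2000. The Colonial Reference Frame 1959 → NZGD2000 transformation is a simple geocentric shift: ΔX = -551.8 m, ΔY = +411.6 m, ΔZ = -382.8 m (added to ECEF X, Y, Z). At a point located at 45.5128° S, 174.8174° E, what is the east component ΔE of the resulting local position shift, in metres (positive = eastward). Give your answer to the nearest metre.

At φ = -45.5128°, λ = 174.8174°: sin φ = -0.713407, cos φ = 0.700750, sin λ = 0.090330, cos λ = -0.995912.
ΔE = −sin λ·ΔX + cos λ·ΔY = −(0.090330)·(-551.8) + (-0.995912)·(411.6) = -360.07 m.

ΔE = -360 m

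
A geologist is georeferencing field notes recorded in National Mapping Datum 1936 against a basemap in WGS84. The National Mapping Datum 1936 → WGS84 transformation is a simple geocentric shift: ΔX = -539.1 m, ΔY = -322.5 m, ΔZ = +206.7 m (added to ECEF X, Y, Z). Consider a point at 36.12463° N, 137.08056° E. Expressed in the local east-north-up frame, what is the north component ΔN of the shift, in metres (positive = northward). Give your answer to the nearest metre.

At φ = 36.12463°, λ = 137.08056°: sin φ = 0.589544, cos φ = 0.807737, sin λ = 0.680969, cos λ = -0.732312.
ΔN = −sin φ cos λ·ΔX − sin φ sin λ·ΔY + cos φ·ΔZ = −(0.589544)(-0.732312)(-539.1) − (0.589544)(0.680969)(-322.5) + (0.807737)(206.7) = 63.68 m.

ΔN = 64 m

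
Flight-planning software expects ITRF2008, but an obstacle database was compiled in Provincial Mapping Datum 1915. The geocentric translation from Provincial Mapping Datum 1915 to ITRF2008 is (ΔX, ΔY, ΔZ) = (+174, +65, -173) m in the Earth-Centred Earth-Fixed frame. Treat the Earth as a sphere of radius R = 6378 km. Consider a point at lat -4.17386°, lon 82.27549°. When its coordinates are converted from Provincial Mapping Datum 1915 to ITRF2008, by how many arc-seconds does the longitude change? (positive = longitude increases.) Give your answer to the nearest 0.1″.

Δλ = -5.3″

sin φ = -0.072783, cos φ = 0.997348, sin λ = 0.990926, cos λ = 0.134410.
East component: ΔE = −sin λ·ΔX + cos λ·ΔY = −(0.990926)(174) + (0.134410)(65) = -163.68 m.
1° of latitude spans πR/180 = 111317 m; at latitude φ, 1° of longitude spans that × cos φ = 111021.9 m, so Δλ = -163.68 / 111021.9 × 3600 = -5.308″.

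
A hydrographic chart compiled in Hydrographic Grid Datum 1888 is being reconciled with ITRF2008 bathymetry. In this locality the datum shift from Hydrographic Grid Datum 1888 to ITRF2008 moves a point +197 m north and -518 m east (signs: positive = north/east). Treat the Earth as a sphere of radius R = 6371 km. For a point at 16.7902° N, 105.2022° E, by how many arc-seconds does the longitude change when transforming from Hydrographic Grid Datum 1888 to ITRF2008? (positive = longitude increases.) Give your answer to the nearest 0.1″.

At latitude 16.7902°, cos φ = 0.957369.
One radian of longitude at latitude φ spans R cos φ, so Δλ = ΔE / (R cos φ) = -518.0 / (6371000 × 0.957369) = -8.4926e-05 rad = -17.517″.

Δλ = -17.5″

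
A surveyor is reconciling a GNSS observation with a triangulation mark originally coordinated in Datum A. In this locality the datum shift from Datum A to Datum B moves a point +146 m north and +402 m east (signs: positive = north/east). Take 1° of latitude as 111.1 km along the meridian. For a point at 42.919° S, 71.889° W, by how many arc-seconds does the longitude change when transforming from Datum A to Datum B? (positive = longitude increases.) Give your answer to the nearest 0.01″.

Δλ = 17.79″

At latitude -42.919°, cos φ = 0.732317.
1° of longitude at this latitude = 111.1 × cos φ = 81.36 km, so Δλ = 402.0 / 81360.4 = 0.0049410° = 17.788″.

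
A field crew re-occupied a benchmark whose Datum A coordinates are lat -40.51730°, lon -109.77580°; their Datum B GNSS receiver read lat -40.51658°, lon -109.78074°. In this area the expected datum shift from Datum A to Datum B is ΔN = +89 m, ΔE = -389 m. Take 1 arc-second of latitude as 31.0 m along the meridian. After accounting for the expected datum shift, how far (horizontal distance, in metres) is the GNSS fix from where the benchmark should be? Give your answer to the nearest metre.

Observed coordinate differences: Δφ = +0.00072°, Δλ = -0.00494°.
Converting to metres (1° lat = 111600 m, cos φ = 0.760210): observed ΔN = 80.4 m, observed ΔE = -419.1 m.
Subtracting the expected shift leaves a residual of 80.4 − (89) = -8.6 m north and -419.1 − (-389) = -30.1 m east.
Residual distance = √((-8.6)² + (-30.1)²) = 31.3 m.

31 m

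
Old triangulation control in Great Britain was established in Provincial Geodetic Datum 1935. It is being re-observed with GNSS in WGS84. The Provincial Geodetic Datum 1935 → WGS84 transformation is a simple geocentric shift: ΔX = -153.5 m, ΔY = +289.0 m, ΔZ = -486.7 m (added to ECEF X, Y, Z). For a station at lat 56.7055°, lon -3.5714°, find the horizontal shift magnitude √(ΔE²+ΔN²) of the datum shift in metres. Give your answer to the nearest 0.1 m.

305.2 m

At φ = 56.7055°, λ = -3.5714°: sin φ = 0.835860, cos φ = 0.548943, sin λ = -0.062292, cos λ = 0.998058.
ΔE = −sin λ·ΔX + cos λ·ΔY = −(-0.062292)·(-153.5) + (0.998058)·(289.0) = 278.88 m.
ΔN = −sin φ cos λ·ΔX − sin φ sin λ·ΔY + cos φ·ΔZ = −(0.835860)(0.998058)(-153.5) − (0.835860)(-0.062292)(289.0) + (0.548943)(-486.7) = -124.07 m.
Horizontal magnitude = √(ΔE² + ΔN²) = √(278.88² + (-124.07)²) = 305.23 m.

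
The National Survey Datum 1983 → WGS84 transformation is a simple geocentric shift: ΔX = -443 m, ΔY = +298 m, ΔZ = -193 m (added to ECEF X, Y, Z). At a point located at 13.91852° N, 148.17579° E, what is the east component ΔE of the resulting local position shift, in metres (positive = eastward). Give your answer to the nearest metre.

ΔE = -20 m

The local east axis at (φ, λ) is (−sin λ, cos λ, 0), so ΔE = −sin(148.17579°)·(-443) + cos(148.17579°)·298 = -19.60 m.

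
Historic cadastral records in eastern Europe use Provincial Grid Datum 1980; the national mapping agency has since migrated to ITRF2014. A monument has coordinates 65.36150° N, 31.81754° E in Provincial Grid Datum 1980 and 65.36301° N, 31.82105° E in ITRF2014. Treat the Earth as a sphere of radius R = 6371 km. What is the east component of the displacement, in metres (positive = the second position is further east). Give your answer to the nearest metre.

Δφ = 65.36301° − 65.36150° = +0.00151°; Δλ = 31.82105° − 31.81754° = +0.00351°.
1° along a meridian = πR/180 = 111195 m.
ΔN = Δφ × 111195 = 167.9 m; ΔE = Δλ × 111195 × cos(65.36150°) = +0.00351 × 111195 × 0.416892 = 162.7 m.

ΔE = 163 m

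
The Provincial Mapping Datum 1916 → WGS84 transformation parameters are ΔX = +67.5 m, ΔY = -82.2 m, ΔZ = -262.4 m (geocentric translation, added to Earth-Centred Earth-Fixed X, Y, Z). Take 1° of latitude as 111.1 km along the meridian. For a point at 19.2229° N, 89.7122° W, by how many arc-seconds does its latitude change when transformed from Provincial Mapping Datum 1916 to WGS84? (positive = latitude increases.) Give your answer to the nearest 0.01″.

Δφ = -8.91″

sin φ = 0.329244, cos φ = 0.944245, sin λ = -0.999987, cos λ = 0.005023.
North component: ΔN = −sin φ cos λ·ΔX − sin φ sin λ·ΔY + cos φ·ΔZ = −(0.329244)(0.005023)(67.5) − (0.329244)(-0.999987)(-82.2) + (0.944245)(-262.4) = -274.95 m.
1° of latitude spans 111100 m, so Δφ = -274.95 / 111100 × 3600 = -8.909″.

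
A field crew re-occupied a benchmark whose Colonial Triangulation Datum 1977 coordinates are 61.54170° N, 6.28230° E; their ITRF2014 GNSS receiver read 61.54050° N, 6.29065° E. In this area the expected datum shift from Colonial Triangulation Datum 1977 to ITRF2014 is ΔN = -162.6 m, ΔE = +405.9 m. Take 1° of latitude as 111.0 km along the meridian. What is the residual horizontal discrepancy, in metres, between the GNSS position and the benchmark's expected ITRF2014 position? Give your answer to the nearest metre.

46 m

Observed coordinate differences: Δφ = -0.00120°, Δλ = +0.00835°.
Converting to metres (1° lat = 111000 m, cos φ = 0.476519): observed ΔN = -133.2 m, observed ΔE = 441.7 m.
Subtracting the expected shift leaves a residual of -133.2 − (-162.6) = 29.4 m north and 441.7 − (405.9) = 35.8 m east.
Residual distance = √(29.4² + 35.8²) = 46.3 m.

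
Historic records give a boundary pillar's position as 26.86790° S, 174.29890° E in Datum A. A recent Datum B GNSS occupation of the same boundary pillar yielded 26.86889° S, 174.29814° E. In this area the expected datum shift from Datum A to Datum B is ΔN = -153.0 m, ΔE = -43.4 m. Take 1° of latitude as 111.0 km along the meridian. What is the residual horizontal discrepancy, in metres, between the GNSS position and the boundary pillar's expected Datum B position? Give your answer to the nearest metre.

54 m

Observed coordinate differences: Δφ = -0.00099°, Δλ = -0.00076°.
Converting to metres (1° lat = 111000 m, cos φ = 0.892051): observed ΔN = -109.9 m, observed ΔE = -75.3 m.
Subtracting the expected shift leaves a residual of -109.9 − (-153.0) = 43.1 m north and -75.3 − (-43.4) = -31.9 m east.
Residual distance = √(43.1² + (-31.9)²) = 53.6 m.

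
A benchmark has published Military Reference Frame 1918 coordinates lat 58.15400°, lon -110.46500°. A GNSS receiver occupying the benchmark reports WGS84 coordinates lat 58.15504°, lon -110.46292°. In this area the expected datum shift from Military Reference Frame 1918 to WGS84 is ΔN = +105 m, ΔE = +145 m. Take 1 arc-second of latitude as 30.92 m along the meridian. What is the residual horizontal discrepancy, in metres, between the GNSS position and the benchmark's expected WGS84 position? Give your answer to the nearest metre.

Observed coordinate differences: Δφ = +0.00104°, Δλ = +0.00208°.
Converting to metres (1° lat = 111312 m, cos φ = 0.527638): observed ΔN = 115.8 m, observed ΔE = 122.2 m.
Subtracting the expected shift leaves a residual of 115.8 − (105) = 10.8 m north and 122.2 − (145) = -22.8 m east.
Residual distance = √(10.8² + (-22.8)²) = 25.2 m.

25 m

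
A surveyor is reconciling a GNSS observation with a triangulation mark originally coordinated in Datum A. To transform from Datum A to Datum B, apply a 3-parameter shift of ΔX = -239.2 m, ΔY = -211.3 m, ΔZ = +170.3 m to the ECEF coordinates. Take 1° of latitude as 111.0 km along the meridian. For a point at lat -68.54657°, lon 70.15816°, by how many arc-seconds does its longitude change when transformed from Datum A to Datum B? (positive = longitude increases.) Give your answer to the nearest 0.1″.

sin φ = -0.930715, cos φ = 0.365745, sin λ = 0.940633, cos λ = 0.339425.
East component: ΔE = −sin λ·ΔX + cos λ·ΔY = −(0.940633)(-239.2) + (0.339425)(-211.3) = 153.28 m.
1° of latitude spans 111000 m; at latitude φ, 1° of longitude spans that × cos φ = 40597.7 m, so Δλ = 153.28 / 40597.7 × 3600 = 13.592″.

Δλ = 13.6″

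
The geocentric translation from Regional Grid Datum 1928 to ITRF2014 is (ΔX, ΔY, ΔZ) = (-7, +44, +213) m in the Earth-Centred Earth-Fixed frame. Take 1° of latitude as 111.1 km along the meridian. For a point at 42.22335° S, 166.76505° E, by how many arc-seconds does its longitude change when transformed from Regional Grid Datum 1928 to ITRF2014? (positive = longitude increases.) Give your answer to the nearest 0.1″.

sin φ = -0.672022, cos φ = 0.740531, sin λ = 0.228945, cos λ = -0.973439.
East component: ΔE = −sin λ·ΔX + cos λ·ΔY = −(0.228945)(-7) + (-0.973439)(44) = -41.23 m.
1° of latitude spans 111100 m; at latitude φ, 1° of longitude spans that × cos φ = 82273.0 m, so Δλ = -41.23 / 82273.0 × 3600 = -1.804″.

Δλ = -1.8″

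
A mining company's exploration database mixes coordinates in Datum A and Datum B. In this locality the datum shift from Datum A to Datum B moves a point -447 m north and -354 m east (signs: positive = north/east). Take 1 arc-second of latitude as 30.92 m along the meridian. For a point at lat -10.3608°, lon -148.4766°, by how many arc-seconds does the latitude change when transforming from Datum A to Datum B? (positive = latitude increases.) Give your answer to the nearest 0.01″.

1″ of latitude = 30.92 m, so Δφ = -447.0 / 30.92 = -14.457″.

Δφ = -14.46″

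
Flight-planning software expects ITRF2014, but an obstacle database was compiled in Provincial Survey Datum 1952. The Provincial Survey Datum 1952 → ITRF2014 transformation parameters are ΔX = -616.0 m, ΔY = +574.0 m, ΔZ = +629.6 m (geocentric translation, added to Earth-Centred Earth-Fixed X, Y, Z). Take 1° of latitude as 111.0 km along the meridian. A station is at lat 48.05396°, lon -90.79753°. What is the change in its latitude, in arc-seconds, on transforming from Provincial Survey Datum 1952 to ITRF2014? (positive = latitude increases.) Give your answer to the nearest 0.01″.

Δφ = 27.29″

sin φ = 0.743775, cos φ = 0.668430, sin λ = -0.999903, cos λ = -0.013919.
North component: ΔN = −sin φ cos λ·ΔX − sin φ sin λ·ΔY + cos φ·ΔZ = −(0.743775)(-0.013919)(-616.0) − (0.743775)(-0.999903)(574.0) + (0.668430)(629.6) = 841.35 m.
1° of latitude spans 111000 m, so Δφ = 841.35 / 111000 × 3600 = 27.287″.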